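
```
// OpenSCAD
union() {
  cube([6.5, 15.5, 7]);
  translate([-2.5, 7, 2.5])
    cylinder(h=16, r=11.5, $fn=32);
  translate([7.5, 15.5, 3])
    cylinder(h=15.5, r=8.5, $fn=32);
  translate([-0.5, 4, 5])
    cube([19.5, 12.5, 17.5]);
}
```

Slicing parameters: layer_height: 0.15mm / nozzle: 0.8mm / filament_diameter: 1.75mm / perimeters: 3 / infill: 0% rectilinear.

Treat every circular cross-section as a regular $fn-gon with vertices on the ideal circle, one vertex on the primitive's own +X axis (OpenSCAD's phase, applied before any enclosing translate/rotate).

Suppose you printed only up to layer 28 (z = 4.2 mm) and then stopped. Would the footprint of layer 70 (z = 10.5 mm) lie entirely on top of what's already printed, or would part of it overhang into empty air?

part overhangs

Compare the two slices. At z = 4.2: the 6.5×15.5 cube contributes its full rectangle (area 100.75 mm²); the r=11.5 cylinder at (-2.5, 7) contributes a regular 32-gon of circumradius 11.5 (area = (32/2)·11.500²·sin(360°/32) = 412.81 mm²); the cylinder at (7.5, 15.5): section is a regular 32-gon, circumradius r=8.5 (area = (32/2)·8.500²·sin(360°/32) = 225.52 mm²); the cube at (-0.5, 4) is not intersected at this z (z outside [5, 22.5]); Combining (union): the regions partially overlap — summed areas 739.09 mm² minus the doubly-counted overlap 170.30 mm² gives 568.78 mm² — area = 568.78 mm². At z = 10.5: the cube does not reach this height (z outside [0, 7]); the r=11.5 cylinder at (-2.5, 7) contributes a regular 32-gon of circumradius 11.5 (area = (32/2)·11.500²·sin(360°/32) = 412.81 mm²); the r=8.5 cylinder at (7.5, 15.5) contributes a regular 32-gon of circumradius 8.5 (area = (32/2)·8.500²·sin(360°/32) = 225.52 mm²); the cube at (-0.5, 4) is present — its section is the full 19.5×12.5 rectangle (area 243.75 mm²); Merging all regions: the regions partially overlap — summed areas 882.09 mm² minus the doubly-counted overlap 238.49 mm² gives 643.59 mm² — area = 643.59 mm². Checking containment: at z = 10.5 the cross-section extends beyond the z = 4.2 cross-section by about 74.81 mm².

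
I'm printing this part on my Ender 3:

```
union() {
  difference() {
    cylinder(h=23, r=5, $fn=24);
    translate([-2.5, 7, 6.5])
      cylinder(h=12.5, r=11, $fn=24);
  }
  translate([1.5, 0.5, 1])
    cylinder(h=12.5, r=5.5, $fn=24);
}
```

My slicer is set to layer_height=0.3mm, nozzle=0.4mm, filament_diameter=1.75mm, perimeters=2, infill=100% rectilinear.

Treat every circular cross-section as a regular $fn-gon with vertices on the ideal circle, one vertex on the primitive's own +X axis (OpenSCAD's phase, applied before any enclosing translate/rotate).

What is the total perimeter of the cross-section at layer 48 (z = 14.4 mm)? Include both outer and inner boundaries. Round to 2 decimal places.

At z = 14.4 mm: the r=5 cylinder contributes a regular 24-gon of circumradius 5 (perimeter = 2·24·5.000·sin(180°/24) = 31.33 mm); the r=11 cylinder at (-2.5, 7) contributes a regular 24-gon of circumradius 11 (perimeter = 2·24·11.000·sin(180°/24) = 68.92 mm); After the difference (first − rest): starting from the r=5 cylinder, the r=11 cylinder at (-2.5, 7) partially overlaps it — only the 68.73 mm² overlap (of its 375.81 mm²) is removed, clipping the outline — boundary = 18.59 mm; the cylinder at (1.5, 0.5) is absent (z outside [1, 13.5]); Merging all regions: only the result so far is present, so the union is just that shape — boundary = 18.59 mm. Overall, the cross-section is a single solid region. Total boundary length (outer) = 18.59 mm.

18.59 mm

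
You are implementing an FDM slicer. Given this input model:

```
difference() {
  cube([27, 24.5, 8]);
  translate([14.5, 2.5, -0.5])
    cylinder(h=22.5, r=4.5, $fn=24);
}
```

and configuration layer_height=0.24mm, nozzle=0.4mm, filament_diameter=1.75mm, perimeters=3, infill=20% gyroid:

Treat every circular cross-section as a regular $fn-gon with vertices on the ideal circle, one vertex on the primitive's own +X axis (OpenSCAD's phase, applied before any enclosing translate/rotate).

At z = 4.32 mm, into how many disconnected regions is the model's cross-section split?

1

At z = 4.32 mm: the 27×24.5 cube contributes its full rectangle; the r=4.5 cylinder at (14.5, 2.5) contributes a regular 24-gon of circumradius 4.5; Subtracting the remaining from the first: starting from the 27×24.5 cube, the r=4.5 cylinder at (14.5, 2.5) partially overlaps it — only the 52.60 mm² overlap (of its 62.89 mm²) is removed, clipping the outline — 1 connected region. The result has 1 disconnected region.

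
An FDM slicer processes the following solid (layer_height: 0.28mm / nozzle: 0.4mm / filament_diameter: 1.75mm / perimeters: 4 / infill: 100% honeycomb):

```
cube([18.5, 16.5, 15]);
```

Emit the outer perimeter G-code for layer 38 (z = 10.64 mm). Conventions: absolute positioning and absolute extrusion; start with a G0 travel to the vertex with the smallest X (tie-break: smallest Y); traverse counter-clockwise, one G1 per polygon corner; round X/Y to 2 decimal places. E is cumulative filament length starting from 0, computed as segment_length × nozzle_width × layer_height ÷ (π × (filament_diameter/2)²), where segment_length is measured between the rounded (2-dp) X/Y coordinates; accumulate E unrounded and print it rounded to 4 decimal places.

G0 X0.00 Y0.00 Z10.64
G1 X18.50 Y0.00 E0.8614
G1 X18.50 Y16.50 E1.6297
G1 X0.00 Y16.50 E2.4912
G1 X0.00 Y0.00 E3.2595

At z = 10.64 mm: the cube (footprint 18.5×16.5) is included at this height. The outline is a single polygon with 4 vertices. Extrusion per mm of travel: 0.4 × 0.28 / (π × 0.875²) = 0.046564. Accumulating E over each segment gives final E = 3.2595.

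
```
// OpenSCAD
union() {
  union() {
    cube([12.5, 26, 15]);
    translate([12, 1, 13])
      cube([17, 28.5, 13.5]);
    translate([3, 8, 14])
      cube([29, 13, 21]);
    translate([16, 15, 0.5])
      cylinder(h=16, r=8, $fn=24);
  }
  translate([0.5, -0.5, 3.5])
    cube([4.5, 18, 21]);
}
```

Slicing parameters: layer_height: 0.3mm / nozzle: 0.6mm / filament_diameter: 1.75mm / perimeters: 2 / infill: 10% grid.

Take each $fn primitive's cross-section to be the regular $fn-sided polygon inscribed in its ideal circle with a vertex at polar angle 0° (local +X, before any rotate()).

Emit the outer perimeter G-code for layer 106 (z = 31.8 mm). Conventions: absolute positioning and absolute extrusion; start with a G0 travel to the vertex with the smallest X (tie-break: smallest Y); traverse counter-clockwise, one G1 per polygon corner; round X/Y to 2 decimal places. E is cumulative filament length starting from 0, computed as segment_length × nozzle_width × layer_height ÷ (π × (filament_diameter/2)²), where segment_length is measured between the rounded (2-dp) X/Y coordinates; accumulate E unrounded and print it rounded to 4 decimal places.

G0 X3.00 Y8.00 Z31.80
G1 X32.00 Y8.00 E2.1702
G1 X32.00 Y21.00 E3.1431
G1 X3.00 Y21.00 E5.3133
G1 X3.00 Y8.00 E6.2862

At z = 31.8 mm: the cube is absent (z outside [0, 15]); the cube at (12, 1) does not reach this height (z outside [13, 26.5]); the cube at (3, 8) is present — its section is the full 29×13 rectangle; the cylinder at (16, 15) is not intersected at this z (z outside [0.5, 16.5]); Combining (union): only the 29×13 cube at (3, 8) is present, so the union is just that shape — 1 connected region; the cube at (0.5, -0.5) is absent (z outside [3.5, 24.5]); Merging all regions: only the result so far is present, so the union is just that shape — 1 connected region. The outline is a single polygon with 4 vertices. Extrusion per mm of travel: 0.6 × 0.3 / (π × 0.875²) = 0.074835. Accumulating E over each segment gives final E = 6.2862.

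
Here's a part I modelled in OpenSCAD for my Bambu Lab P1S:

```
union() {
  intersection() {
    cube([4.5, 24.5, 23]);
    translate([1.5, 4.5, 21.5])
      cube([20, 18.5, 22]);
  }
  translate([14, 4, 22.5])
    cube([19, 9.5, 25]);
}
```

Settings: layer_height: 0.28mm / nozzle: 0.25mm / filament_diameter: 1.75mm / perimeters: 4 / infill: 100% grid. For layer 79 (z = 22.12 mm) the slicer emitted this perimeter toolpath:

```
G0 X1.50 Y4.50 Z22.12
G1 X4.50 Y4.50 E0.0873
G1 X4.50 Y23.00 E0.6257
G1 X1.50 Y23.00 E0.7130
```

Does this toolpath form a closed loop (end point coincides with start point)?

no

Start point (G0): (1.50, 4.50). End point (last G1): the path does not return to the start — open.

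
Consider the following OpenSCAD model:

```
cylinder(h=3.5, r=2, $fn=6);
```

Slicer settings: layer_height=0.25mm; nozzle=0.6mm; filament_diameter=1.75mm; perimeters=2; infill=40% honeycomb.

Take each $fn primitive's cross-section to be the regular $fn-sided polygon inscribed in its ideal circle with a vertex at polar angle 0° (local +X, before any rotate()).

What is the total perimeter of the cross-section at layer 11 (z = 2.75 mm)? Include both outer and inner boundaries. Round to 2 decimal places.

12.00 mm

At z = 2.75 mm: the r=2 cylinder gives a regular 6-gon of circumradius 2 (constant along its height) (perimeter = 2·6·2.000·sin(180°/6) = 12.00 mm). Overall, the cross-section is a single solid region. Total boundary length (outer) = 12.00 mm.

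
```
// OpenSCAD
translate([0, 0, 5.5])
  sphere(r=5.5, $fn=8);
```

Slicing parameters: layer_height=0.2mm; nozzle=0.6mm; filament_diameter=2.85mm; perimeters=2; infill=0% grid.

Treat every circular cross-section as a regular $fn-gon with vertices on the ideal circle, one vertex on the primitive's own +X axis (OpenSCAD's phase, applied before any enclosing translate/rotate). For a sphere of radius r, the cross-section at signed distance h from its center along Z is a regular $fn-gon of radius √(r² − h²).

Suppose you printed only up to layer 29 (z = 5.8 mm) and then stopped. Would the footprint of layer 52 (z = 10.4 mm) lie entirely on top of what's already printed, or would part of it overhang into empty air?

Compare the two slices. At z = 5.8: the r=5.5 sphere contributes a regular 8-gon of circumradius √(5.5²−0.3²) = 5.492 (area = (8/2)·5.492²·sin(360°/8) = 85.31 mm²). At z = 10.4: the sphere: section is a regular 8-gon, circumradius = √(r²−h²) = √(5.5²−4.9²) = 2.498 (area = (8/2)·2.498²·sin(360°/8) = 17.65 mm²). Checking containment: the cross-section at z = 10.4 is a subset of the cross-section at z = 5.8.

entirely on top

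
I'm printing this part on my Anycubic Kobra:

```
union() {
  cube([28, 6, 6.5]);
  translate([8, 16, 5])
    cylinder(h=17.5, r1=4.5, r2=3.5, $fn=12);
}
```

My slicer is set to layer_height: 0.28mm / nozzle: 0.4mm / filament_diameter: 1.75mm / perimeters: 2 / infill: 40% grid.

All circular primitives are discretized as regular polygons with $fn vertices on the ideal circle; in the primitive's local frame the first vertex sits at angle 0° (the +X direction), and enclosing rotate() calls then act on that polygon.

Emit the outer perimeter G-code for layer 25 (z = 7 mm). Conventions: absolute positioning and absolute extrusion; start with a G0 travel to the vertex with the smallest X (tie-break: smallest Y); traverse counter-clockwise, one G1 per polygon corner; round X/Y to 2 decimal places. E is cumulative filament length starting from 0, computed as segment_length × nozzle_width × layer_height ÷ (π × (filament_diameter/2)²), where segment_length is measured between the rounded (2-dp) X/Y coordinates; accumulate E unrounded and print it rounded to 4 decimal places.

G0 X3.61 Y16.00 Z7.00
G1 X4.20 Y13.81 E0.1056
G1 X5.81 Y12.20 E0.2116
G1 X8.00 Y11.61 E0.3172
G1 X10.19 Y12.20 E0.4229
G1 X11.80 Y13.81 E0.5289
G1 X12.39 Y16.00 E0.6345
G1 X11.80 Y18.19 E0.7401
G1 X10.19 Y19.80 E0.8461
G1 X8.00 Y20.39 E0.9517
G1 X5.81 Y19.80 E1.0573
G1 X4.20 Y18.19 E1.1634
G1 X3.61 Y16.00 E1.2690

At z = 7 mm: the cube does not reach this height (z outside [0, 6.5]); the cone at (8, 16) (r1=4.5→r2=3.5) has section circumradius 4.386 here — a regular 12-gon; Taking the union: only the cone at (8, 16) is present, so the union is just that shape — 1 connected region. The outline is a single polygon with 12 vertices. Extrusion per mm of travel: 0.4 × 0.28 / (π × 0.875²) = 0.046564. Accumulating E over each segment gives final E = 1.2690.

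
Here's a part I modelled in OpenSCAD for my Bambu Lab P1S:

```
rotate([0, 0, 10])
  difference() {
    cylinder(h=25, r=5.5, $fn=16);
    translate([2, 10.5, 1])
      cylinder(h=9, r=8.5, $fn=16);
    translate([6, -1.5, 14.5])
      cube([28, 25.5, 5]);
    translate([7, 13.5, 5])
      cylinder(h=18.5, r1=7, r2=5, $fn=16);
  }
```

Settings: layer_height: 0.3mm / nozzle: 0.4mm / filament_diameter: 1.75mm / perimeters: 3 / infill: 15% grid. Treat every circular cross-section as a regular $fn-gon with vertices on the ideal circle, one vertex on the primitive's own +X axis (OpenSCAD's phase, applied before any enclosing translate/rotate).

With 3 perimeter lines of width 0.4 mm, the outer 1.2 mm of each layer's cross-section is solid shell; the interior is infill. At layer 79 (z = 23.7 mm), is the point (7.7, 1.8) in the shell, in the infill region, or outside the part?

At z = 23.7 mm: the r=5.5 cylinder contributes a regular 16-gon of circumradius 5.5; the cylinder at (2, 10.5) is absent (z outside [1, 10]); the cube at (6, -1.5) does not reach this height (z outside [14.5, 19.5]); the cone at (7, 13.5) is not intersected at this z (z outside [5, 23.5]); Taking the first minus the rest: none of the subtracted shapes is present at this height, so the r=5.5 cylinder is unchanged — 1 connected region; (rotated 10° about Z; rotation is an isometry so areas/perimeters/island counts are preserved). Overall, the cross-section is a single solid region. Undo the 10° rotation: the query point maps to (7.896, 0.436) in the un-rotated model frame. The nearest boundary edge runs (5.50, 0.00)→(5.08, 2.10); distance from the point to it = 2.43 mm. The point is not inside any of the regions above, so it lies outside the cross-section (2.43 mm from the nearest boundary).

outside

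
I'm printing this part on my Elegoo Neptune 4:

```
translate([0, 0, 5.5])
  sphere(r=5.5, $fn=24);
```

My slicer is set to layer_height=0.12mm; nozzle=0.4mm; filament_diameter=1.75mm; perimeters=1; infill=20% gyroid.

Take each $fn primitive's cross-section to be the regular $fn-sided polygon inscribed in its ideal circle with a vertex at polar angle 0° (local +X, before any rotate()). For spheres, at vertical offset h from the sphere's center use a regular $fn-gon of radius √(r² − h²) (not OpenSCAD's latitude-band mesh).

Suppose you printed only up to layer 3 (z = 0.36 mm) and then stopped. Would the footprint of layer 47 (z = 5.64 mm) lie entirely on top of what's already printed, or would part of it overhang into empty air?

Compare the two slices. At z = 0.36: the r=5.5 sphere slices to a regular 24-gon of circumradius 1.957 (√(r²−h²) with h=5.14 from center) (area = (24/2)·1.957²·sin(360°/24) = 11.90 mm²). At z = 5.64: the r=5.5 sphere slices to a regular 24-gon of circumradius 5.498 (√(r²−h²) with h=0.14 from center) (area = (24/2)·5.498²·sin(360°/24) = 93.89 mm²). Checking containment: at z = 5.64 the cross-section extends beyond the z = 0.36 cross-section by about 81.99 mm².

part overhangs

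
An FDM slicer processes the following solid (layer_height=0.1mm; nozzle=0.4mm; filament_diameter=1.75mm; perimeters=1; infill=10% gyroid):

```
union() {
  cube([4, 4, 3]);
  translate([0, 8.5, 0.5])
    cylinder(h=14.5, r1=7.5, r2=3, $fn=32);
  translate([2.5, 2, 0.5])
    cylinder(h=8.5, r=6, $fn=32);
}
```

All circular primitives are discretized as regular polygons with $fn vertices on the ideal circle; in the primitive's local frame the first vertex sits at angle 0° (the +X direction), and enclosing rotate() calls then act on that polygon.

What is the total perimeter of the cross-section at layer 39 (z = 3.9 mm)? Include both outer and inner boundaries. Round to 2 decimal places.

At z = 3.9 mm: the cube is absent (z outside [0, 3]); the cone at (0, 8.5) (r1=7.5→r2=3) has section circumradius 6.445 here — a regular 32-gon (perimeter = 2·32·6.445·sin(180°/32) = 40.43 mm); the cylinder at (2.5, 2): section is a regular 32-gon, circumradius r=6 (perimeter = 2·32·6.000·sin(180°/32) = 37.64 mm); Combining (union): the regions partially overlap (shared area 39.20 mm²), so the edge portions inside another operand are dropped and the merged outline is re-measured after clipping — boundary = 53.87 mm. Overall, the cross-section is a single solid region. Total boundary length (outer) = 53.87 mm.

53.87 mm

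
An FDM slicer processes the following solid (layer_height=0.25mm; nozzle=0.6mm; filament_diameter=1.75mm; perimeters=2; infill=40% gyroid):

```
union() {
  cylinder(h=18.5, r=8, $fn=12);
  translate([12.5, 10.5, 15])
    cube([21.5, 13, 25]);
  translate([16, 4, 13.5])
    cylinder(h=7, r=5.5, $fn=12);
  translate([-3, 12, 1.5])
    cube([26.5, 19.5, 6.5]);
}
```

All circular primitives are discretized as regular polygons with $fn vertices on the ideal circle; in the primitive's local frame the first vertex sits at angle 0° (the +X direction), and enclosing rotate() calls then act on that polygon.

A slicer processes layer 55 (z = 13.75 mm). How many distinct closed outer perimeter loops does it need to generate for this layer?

2

At z = 13.75 mm: the cylinder: section is a regular 12-gon, circumradius r=8; the cube at (12.5, 10.5) is not intersected at this z (z outside [15, 40]); the r=5.5 cylinder at (16, 4) contributes a regular 12-gon of circumradius 5.5; the cube at (-3, 12) is absent (z outside [1.5, 8]); Combining (union): the 2 present regions are separate (no shared area or edge), so areas and boundary lengths simply add and each stays a separate island — 2 connected regions. The result has 2 disconnected regions.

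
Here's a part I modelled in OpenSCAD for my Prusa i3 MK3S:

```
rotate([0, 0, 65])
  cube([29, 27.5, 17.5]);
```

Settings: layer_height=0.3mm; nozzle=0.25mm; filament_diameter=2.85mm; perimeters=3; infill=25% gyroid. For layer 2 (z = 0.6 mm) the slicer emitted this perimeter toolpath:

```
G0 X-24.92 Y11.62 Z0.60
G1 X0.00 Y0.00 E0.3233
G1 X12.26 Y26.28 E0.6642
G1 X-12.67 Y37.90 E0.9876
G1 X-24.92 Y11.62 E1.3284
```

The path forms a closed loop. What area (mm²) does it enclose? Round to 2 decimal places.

797.43 mm²

Apply the shoelace formula to the sequence of (X, Y) vertices; enclosed area = 797.43 mm².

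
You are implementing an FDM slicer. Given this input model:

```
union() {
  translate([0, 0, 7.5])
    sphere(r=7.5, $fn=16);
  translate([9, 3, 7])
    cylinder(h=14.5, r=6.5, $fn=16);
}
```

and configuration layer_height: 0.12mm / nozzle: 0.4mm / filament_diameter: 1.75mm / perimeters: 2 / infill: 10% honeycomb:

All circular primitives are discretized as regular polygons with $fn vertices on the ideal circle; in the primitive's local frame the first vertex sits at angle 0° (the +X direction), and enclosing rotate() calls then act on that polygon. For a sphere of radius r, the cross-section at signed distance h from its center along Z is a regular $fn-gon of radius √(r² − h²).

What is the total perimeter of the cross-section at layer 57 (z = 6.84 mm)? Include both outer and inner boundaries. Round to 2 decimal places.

At z = 6.84 mm: the r=7.5 sphere slices to a regular 16-gon of circumradius 7.471 (√(r²−h²) with h=0.66 from center) (perimeter = 2·16·7.471·sin(180°/16) = 46.64 mm); the cylinder at (9, 3) does not reach this height (z outside [7, 21.5]); Combining (union): only the r=7.5 sphere is present, so the union is just that shape — boundary = 46.64 mm. Overall, the cross-section is a single solid region. Total boundary length (outer) = 46.64 mm.

46.64 mm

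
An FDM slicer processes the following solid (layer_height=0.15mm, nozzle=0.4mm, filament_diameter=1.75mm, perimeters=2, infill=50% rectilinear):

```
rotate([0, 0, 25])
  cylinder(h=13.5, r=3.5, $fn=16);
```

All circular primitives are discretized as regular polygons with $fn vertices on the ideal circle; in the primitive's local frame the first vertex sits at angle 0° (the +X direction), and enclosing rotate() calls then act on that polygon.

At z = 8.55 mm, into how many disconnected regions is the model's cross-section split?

1

At z = 8.55 mm: the r=3.5 cylinder gives a regular 16-gon of circumradius 3.5 (constant along its height); (whole slice rotated 25° about Z — lengths, areas and connectivity unchanged). The result has 1 disconnected region.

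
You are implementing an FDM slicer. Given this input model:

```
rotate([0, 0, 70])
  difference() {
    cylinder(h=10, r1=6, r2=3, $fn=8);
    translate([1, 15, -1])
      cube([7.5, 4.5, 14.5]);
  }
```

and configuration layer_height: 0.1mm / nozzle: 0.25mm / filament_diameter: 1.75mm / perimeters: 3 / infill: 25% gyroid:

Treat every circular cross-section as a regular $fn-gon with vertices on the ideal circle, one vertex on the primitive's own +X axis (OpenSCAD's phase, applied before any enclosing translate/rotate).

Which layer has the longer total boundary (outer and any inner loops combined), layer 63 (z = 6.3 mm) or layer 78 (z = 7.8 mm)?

layer 63 (z = 6.3 mm)

Layer 63 (z = 6.3): the cone contributes a regular 8-gon of circumradius 4.110 (interpolated between r1=6 and r2=3 at t=0.630) (perimeter = 2·8·4.110·sin(180°/8) = 25.17 mm); the cube at (1, 15) (footprint 7.5×4.5) is included at this height (perimeter 24.00 mm); After the difference (first − rest): starting from the cone, the 7.5×4.5 cube at (1, 15) misses the remaining region (no effect) — boundary = 25.17 mm; (rotated 70° about Z; rotation is an isometry so areas/perimeters/island counts are preserved). So its perimeter = 25.17 mm. Layer 78 (z = 7.8): the cone (r1=6→r2=3) has section circumradius 3.660 here — a regular 8-gon (perimeter = 2·8·3.660·sin(180°/8) = 22.41 mm); the cube at (1, 15) (footprint 7.5×4.5) is included at this height (perimeter 24.00 mm); Taking the first minus the rest: starting from the cone, the 7.5×4.5 cube at (1, 15) misses the remaining region (no effect) — boundary = 22.41 mm; (whole slice rotated 70° about Z — lengths, areas and connectivity unchanged). So its perimeter = 22.41 mm. Layer 63 is larger (25.17 vs 22.41 mm).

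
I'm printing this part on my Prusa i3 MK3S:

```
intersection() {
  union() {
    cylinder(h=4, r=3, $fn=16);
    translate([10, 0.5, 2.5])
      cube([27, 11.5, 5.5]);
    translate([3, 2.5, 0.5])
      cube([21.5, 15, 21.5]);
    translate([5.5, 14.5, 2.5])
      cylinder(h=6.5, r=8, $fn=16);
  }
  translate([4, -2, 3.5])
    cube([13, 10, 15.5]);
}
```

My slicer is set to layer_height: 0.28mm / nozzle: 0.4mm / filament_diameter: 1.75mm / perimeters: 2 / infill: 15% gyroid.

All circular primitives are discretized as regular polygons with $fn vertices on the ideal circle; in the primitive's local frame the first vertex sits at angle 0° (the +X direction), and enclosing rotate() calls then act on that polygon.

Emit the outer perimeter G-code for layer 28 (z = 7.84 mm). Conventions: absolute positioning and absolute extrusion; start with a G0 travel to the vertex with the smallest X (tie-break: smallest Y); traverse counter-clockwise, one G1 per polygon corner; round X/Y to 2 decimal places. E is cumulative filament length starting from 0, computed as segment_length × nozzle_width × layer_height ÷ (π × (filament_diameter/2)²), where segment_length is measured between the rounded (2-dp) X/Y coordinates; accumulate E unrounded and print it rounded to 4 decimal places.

At z = 7.84 mm: the cylinder is not intersected at this z (z outside [0, 4]); the 27×11.5 cube at (10, 0.5) contributes its full rectangle; the cube at (3, 2.5) is present — its section is the full 21.5×15 rectangle; the r=8 cylinder at (5.5, 14.5) contributes a regular 16-gon of circumradius 8; Merging all regions: the regions partially overlap (shared area 236.72 mm²), so overlapping operands fuse into one piece — 1 connected region; the 13×10 cube at (4, -2) contributes its full rectangle; After intersecting: the 13×10 cube at (4, -2) partially overlaps the result so far; clipping to the common part keeps 85.50 mm² — 1 connected region. The outline is a single polygon with 6 vertices. Extrusion per mm of travel: 0.4 × 0.28 / (π × 0.875²) = 0.046564. Accumulating E over each segment gives final E = 1.9091.

G0 X4.00 Y2.50 Z7.84
G1 X10.00 Y2.50 E0.2794
G1 X10.00 Y0.50 E0.3725
G1 X17.00 Y0.50 E0.6985
G1 X17.00 Y8.00 E1.0477
G1 X4.00 Y8.00 E1.6530
G1 X4.00 Y2.50 E1.9091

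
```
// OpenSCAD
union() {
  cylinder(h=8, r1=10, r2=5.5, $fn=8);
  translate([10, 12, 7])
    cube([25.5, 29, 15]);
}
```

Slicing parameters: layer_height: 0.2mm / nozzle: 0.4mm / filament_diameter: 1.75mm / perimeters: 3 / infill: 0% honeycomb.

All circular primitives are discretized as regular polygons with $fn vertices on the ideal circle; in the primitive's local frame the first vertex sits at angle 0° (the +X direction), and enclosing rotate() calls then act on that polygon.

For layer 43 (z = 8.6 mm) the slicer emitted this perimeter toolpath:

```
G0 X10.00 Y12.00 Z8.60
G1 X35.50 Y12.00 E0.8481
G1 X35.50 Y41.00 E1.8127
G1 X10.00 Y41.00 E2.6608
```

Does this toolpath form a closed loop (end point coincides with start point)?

Start point (G0): (10.00, 12.00). End point (last G1): the path does not return to the start — open.

no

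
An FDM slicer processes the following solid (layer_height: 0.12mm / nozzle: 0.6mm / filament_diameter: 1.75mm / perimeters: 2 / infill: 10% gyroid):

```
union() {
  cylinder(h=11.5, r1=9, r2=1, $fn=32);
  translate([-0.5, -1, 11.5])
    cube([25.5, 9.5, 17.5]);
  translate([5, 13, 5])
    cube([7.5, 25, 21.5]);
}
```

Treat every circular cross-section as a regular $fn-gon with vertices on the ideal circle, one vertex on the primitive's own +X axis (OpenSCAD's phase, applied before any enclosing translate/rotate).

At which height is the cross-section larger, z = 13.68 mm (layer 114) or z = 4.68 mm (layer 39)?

Layer 114 (z = 13.68): the cone is absent (z outside [0, 11.5]); the cube at (-0.5, -1) (footprint 25.5×9.5) is included at this height (area 242.25 mm²); the cube at (5, 13) (footprint 7.5×25) is included at this height (area 187.50 mm²); Taking the union: the 2 present regions are separate (no shared area or edge), so areas and boundary lengths simply add and each stays a separate island — area = 429.75 mm². So its area = 429.75 mm². Layer 39 (z = 4.68): the cone (r1=9→r2=1) has section circumradius 5.744 here — a regular 32-gon (area = (32/2)·5.744²·sin(360°/32) = 103.00 mm²); the cube at (-0.5, -1) is not intersected at this z (z outside [11.5, 29]); the cube at (5, 13) is absent (z outside [5, 26.5]); Combining (union): only the cone is present, so the union is just that shape — area = 103.00 mm². So its area = 103.00 mm². Layer 114 is larger (429.75 vs 103.00 mm²).

layer 114 (z = 13.68 mm)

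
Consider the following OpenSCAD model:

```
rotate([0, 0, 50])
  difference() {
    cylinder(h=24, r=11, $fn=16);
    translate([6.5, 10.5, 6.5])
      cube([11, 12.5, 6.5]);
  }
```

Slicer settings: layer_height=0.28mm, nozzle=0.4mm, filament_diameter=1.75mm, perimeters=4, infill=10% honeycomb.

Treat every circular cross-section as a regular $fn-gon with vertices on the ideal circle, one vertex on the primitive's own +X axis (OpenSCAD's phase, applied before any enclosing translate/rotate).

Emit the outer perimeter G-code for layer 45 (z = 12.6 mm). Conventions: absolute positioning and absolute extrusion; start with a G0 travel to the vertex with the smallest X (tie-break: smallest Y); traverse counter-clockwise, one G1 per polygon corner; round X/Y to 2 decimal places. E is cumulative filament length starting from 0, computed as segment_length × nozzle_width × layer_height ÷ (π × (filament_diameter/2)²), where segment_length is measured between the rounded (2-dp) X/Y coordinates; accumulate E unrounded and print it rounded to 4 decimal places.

At z = 12.6 mm: the r=11 cylinder gives a regular 16-gon of circumradius 11 (constant along its height); the 11×12.5 cube at (6.5, 10.5) contributes its full rectangle; Subtracting the remaining from the first: starting from the r=11 cylinder, the 11×12.5 cube at (6.5, 10.5) misses the remaining region (no effect) — 1 connected region; (whole slice rotated 50° about Z — lengths, areas and connectivity unchanged). The outline is a single polygon with 16 vertices. Extrusion per mm of travel: 0.4 × 0.28 / (π × 0.875²) = 0.046564. Accumulating E over each segment gives final E = 3.1982.

G0 X-10.96 Y-0.96 Z12.60
G1 X-9.76 Y-5.08 E0.1998
G1 X-7.07 Y-8.43 E0.3999
G1 X-3.31 Y-10.49 E0.5995
G1 X0.96 Y-10.96 E0.7995
G1 X5.08 Y-9.76 E0.9994
G1 X8.43 Y-7.07 E1.1994
G1 X10.49 Y-3.31 E1.3990
G1 X10.96 Y0.96 E1.5991
G1 X9.76 Y5.08 E1.7989
G1 X7.07 Y8.43 E1.9989
G1 X3.31 Y10.49 E2.1986
G1 X-0.96 Y10.96 E2.3986
G1 X-5.08 Y9.76 E2.5984
G1 X-8.43 Y7.07 E2.7985
G1 X-10.49 Y3.31 E2.9981
G1 X-10.96 Y-0.96 E3.1982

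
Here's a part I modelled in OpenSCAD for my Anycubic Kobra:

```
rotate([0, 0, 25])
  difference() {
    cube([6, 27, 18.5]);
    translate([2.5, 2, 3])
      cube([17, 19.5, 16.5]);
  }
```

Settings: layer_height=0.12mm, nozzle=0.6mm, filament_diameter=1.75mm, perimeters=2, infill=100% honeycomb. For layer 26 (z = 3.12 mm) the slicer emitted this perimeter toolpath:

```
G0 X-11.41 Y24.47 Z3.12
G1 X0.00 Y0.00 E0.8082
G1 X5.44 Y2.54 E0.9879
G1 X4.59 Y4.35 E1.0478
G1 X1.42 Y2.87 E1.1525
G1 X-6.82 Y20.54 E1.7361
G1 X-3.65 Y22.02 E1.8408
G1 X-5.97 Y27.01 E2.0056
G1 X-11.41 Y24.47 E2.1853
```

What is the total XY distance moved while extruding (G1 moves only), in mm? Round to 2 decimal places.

73.00 mm

Sum the Euclidean lengths of each G1 segment: total = 73.00 mm.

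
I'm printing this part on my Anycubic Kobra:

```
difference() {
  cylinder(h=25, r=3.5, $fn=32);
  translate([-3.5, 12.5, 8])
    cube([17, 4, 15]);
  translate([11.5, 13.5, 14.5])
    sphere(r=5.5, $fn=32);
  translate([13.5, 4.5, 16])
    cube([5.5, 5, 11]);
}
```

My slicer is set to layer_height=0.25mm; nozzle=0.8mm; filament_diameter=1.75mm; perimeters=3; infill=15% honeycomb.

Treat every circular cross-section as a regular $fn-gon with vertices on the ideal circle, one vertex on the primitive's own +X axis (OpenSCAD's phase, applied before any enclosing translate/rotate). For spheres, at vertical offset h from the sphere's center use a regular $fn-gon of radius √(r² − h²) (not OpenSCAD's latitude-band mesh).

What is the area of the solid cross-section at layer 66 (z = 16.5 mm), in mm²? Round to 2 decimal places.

At z = 16.5 mm: the r=3.5 cylinder contributes a regular 32-gon of circumradius 3.5 (area = (32/2)·3.500²·sin(360°/32) = 38.24 mm²); the cube at (-3.5, 12.5) is present — its section is the full 17×4 rectangle (area 68.00 mm²); the r=5.5 sphere at (11.5, 13.5) slices to a regular 32-gon of circumradius 5.123 (√(r²−h²) with h=2 from center) (area = (32/2)·5.123²·sin(360°/32) = 81.94 mm²); the cube at (13.5, 4.5) is present — its section is the full 5.5×5 rectangle (area 27.50 mm²); After the difference (first − rest): starting from the r=3.5 cylinder (38.24 mm²), the 17×4 cube at (-3.5, 12.5) misses the remaining region (no effect); the r=5.5 sphere at (11.5, 13.5) misses the remaining region (no effect); the 5.5×5 cube at (13.5, 4.5) misses the remaining region (no effect) — area = 38.24 mm². Overall, the cross-section is a single solid region. Net area = 38.24 mm².

38.24 mm²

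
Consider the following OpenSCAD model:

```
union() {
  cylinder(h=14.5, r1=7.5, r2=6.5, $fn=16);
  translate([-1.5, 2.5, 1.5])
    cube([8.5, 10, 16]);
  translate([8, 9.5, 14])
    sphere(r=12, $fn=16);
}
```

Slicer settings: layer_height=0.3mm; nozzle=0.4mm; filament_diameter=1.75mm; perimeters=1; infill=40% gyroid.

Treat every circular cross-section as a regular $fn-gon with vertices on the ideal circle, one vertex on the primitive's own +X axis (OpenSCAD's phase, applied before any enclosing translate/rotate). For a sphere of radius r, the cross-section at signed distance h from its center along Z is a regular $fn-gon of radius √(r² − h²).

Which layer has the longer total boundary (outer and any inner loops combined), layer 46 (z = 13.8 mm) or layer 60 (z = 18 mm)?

Layer 46 (z = 13.8): the cone (r1=7.5→r2=6.5) has section circumradius 6.548 here — a regular 16-gon (perimeter = 2·16·6.548·sin(180°/16) = 40.88 mm); the 8.5×10 cube at (-1.5, 2.5) contributes its full rectangle (perimeter 37.00 mm); the sphere at (8, 9.5): section is a regular 16-gon, circumradius = √(r²−h²) = √(12²−0.2²) = 11.998 (perimeter = 2·16·11.998·sin(180°/16) = 74.90 mm); Combining (union): the regions partially overlap (shared area 135.94 mm²), so the edge portions inside another operand are dropped and the merged outline is re-measured after clipping — boundary = 87.17 mm. So its perimeter = 87.17 mm. Layer 60 (z = 18): the cone is not intersected at this z (z outside [0, 14.5]); the cube at (-1.5, 2.5) is not intersected at this z (z outside [1.5, 17.5]); the r=12 sphere at (8, 9.5) contributes a regular 16-gon of circumradius √(12²−4²) = 11.314 (perimeter = 2·16·11.314·sin(180°/16) = 70.63 mm); Combining (union): only the r=12 sphere at (8, 9.5) is present, so the union is just that shape — boundary = 70.63 mm. So its perimeter = 70.63 mm. Layer 46 is larger (87.17 vs 70.63 mm).

layer 46 (z = 13.8 mm)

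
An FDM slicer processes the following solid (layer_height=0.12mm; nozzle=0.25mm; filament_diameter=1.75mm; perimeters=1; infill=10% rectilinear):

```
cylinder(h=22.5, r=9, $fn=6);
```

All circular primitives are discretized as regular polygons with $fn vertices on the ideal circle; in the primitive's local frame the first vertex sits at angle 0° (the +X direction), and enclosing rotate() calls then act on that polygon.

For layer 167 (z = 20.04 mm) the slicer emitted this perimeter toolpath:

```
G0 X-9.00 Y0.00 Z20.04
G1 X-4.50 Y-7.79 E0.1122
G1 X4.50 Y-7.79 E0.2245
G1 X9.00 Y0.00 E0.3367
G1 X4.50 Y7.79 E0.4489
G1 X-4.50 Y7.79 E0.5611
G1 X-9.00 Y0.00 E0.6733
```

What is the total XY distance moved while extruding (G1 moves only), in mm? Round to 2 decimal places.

53.99 mm

Sum the Euclidean lengths of each G1 segment: total = 53.99 mm.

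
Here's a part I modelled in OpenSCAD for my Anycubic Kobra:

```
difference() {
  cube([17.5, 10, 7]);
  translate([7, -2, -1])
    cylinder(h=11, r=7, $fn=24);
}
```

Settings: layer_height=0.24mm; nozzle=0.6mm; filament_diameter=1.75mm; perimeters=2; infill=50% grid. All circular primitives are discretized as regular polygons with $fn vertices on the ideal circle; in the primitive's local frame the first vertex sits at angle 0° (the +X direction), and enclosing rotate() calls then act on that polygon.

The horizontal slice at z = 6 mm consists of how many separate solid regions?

At z = 6 mm: the 17.5×10 cube contributes its full rectangle; the cylinder at (7, -2): section is a regular 24-gon, circumradius r=7; Subtracting the remaining from the first: starting from the 17.5×10 cube, the r=7 cylinder at (7, -2) partially overlaps it — only the 48.63 mm² overlap (of its 152.19 mm²) is removed, clipping the outline — 1 connected region. The result has 1 disconnected region.

1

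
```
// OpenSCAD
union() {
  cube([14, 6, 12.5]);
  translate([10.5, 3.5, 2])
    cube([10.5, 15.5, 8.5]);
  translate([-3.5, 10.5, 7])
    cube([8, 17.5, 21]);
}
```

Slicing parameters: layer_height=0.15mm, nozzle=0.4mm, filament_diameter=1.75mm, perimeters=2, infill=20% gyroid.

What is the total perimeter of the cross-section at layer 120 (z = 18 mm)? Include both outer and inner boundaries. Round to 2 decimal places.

51.00 mm

At z = 18 mm: the cube is absent (z outside [0, 12.5]); the cube at (10.5, 3.5) does not reach this height (z outside [2, 10.5]); the cube at (-3.5, 10.5) is present — its section is the full 8×17.5 rectangle (perimeter 51.00 mm); Merging all regions: only the 8×17.5 cube at (-3.5, 10.5) is present, so the union is just that shape — boundary = 51.00 mm. Overall, the cross-section is a single solid region. Total boundary length (outer) = 51.00 mm.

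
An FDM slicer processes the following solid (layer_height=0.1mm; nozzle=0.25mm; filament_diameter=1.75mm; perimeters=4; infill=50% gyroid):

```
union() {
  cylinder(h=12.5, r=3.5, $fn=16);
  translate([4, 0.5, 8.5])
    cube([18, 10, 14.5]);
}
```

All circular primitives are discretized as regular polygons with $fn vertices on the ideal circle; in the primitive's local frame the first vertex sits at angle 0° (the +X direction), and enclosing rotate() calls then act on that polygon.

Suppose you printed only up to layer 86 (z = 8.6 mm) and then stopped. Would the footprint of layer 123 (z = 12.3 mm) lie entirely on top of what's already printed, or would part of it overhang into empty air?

Compare the two slices. At z = 8.6: the r=3.5 cylinder contributes a regular 16-gon of circumradius 3.5 (area = (16/2)·3.500²·sin(360°/16) = 37.50 mm²); the cube at (4, 0.5) is present — its section is the full 18×10 rectangle (area 180.00 mm²); Merging all regions: the 2 present regions are separate (no shared area or edge), so areas and boundary lengths simply add and each stays a separate island — area = 217.50 mm². At z = 12.3: the r=3.5 cylinder gives a regular 16-gon of circumradius 3.5 (constant along its height) (area = (16/2)·3.500²·sin(360°/16) = 37.50 mm²); the cube at (4, 0.5) (footprint 18×10) is included at this height (area 180.00 mm²); Combining (union): the 2 present regions are separate (no shared area or edge), so areas and boundary lengths simply add and each stays a separate island — area = 217.50 mm². Checking containment: the cross-section at z = 12.3 is a subset of the cross-section at z = 8.6.

entirely on top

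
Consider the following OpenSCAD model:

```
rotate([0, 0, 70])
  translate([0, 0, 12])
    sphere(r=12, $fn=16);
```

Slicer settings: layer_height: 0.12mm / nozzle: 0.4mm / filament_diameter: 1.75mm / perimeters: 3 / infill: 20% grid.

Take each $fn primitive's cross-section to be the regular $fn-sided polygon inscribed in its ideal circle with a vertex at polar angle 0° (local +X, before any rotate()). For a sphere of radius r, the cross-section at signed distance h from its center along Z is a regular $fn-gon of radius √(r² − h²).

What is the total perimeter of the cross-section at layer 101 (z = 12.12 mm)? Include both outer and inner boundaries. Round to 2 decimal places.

74.91 mm

At z = 12.12 mm: the r=12 sphere slices to a regular 16-gon of circumradius 11.999 (√(r²−h²) with h=0.12 from center) (perimeter = 2·16·11.999·sin(180°/16) = 74.91 mm); (whole slice rotated 70° about Z — lengths, areas and connectivity unchanged). Overall, the cross-section is a single solid region. Total boundary length (outer) = 74.91 mm.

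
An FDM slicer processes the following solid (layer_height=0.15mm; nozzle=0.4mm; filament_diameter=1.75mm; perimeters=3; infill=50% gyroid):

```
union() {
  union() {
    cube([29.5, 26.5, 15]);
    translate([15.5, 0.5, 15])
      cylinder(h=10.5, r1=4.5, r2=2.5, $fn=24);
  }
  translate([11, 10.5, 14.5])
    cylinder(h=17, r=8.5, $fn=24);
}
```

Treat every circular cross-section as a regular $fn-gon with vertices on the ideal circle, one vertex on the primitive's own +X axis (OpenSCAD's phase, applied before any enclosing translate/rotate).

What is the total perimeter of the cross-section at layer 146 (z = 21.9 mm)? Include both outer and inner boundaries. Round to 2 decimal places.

66.30 mm

At z = 21.9 mm: the cube is absent (z outside [0, 15]); the cone at (15.5, 0.5) (r1=4.5→r2=2.5) has section circumradius 3.186 here — a regular 24-gon (perimeter = 2·24·3.186·sin(180°/24) = 19.96 mm); Taking the union: only the cone at (15.5, 0.5) is present, so the union is just that shape — boundary = 19.96 mm; the r=8.5 cylinder at (11, 10.5) contributes a regular 24-gon of circumradius 8.5 (perimeter = 2·24·8.500·sin(180°/24) = 53.25 mm); Merging all regions: the regions partially overlap (shared area 1.50 mm²), so the edge portions inside another operand are dropped and the merged outline is re-measured after clipping — boundary = 66.30 mm. Overall, the cross-section is a single solid region. Total boundary length (outer) = 66.30 mm.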